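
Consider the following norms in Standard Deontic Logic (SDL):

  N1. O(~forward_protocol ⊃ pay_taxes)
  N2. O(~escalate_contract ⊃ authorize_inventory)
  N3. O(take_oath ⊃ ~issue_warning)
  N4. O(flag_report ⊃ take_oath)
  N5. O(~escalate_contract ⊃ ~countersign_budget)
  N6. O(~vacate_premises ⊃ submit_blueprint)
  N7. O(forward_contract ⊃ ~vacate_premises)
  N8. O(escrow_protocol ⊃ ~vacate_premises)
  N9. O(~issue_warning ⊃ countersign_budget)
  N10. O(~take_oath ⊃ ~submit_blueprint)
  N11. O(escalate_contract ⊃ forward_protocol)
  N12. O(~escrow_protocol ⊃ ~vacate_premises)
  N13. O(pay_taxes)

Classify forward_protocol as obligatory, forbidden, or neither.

Obligatory

By case analysis on ~escrow_protocol: premise 12 gives O(~escrow_protocol ⊃ ~vacate_premises) and premise 8 gives O(escrow_protocol ⊃ ~vacate_premises), so O(~vacate_premises) either way.
Applying K to premise 6 (O(~vacate_premises ⊃ submit_blueprint)) and O(~vacate_premises) yields O(submit_blueprint).
The contrapositive of premise 10 (O(~take_oath ⊃ ~submit_blueprint)) is O(submit_blueprint ⊃ take_oath), and O(submit_blueprint) is already established, so O(take_oath).
Applying K to premise 3 (O(take_oath ⊃ ~issue_warning)) and O(take_oath) yields O(~issue_warning).
Applying K to premise 9 (O(~issue_warning ⊃ countersign_budget)) and O(~issue_warning) yields O(countersign_budget).
Premise 5, O(~escalate_contract ⊃ ~countersign_budget), contraposes to O(countersign_budget ⊃ escalate_contract); with O(countersign_budget) we get O(escalate_contract).
With premise 11, O(escalate_contract ⊃ forward_protocol), the K-axiom yields O(forward_protocol).
Premises 1, 2, 4, 7, 13 do not contribute to this derivation.
Hence forward_protocol is obligatory.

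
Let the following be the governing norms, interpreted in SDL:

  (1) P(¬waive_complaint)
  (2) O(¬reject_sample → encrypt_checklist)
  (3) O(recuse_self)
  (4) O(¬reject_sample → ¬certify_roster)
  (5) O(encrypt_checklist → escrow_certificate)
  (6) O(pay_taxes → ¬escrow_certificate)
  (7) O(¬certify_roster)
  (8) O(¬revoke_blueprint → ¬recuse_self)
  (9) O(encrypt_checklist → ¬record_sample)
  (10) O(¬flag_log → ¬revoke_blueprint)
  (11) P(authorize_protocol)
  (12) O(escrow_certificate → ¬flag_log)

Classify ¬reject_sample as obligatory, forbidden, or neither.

Forbidden

Premise 3 gives O(recuse_self).
Premise 8 is O(¬revoke_blueprint → ¬recuse_self); contrapositively O(recuse_self → revoke_blueprint). Since O(recuse_self) holds, K gives O(revoke_blueprint).
The contrapositive of premise 10 (O(¬flag_log → ¬revoke_blueprint)) is O(revoke_blueprint → flag_log), and O(revoke_blueprint) is already established, so O(flag_log).
The contrapositive of premise 12 (O(escrow_certificate → ¬flag_log)) is O(flag_log → ¬escrow_certificate), and O(flag_log) is already established, so O(¬escrow_certificate).
The contrapositive of premise 5 (O(encrypt_checklist → escrow_certificate)) is O(¬escrow_certificate → ¬encrypt_checklist), and O(¬escrow_certificate) is already established, so O(¬encrypt_checklist).
The contrapositive of premise 2 (O(¬reject_sample → encrypt_checklist)) is O(¬encrypt_checklist → reject_sample), and O(¬encrypt_checklist) is already established, so O(reject_sample).
Premises 1, 4, 6, 7, 9, 11 do not contribute to this derivation.
Thus O(reject_sample), which is F(¬reject_sample): ¬reject_sample is forbidden.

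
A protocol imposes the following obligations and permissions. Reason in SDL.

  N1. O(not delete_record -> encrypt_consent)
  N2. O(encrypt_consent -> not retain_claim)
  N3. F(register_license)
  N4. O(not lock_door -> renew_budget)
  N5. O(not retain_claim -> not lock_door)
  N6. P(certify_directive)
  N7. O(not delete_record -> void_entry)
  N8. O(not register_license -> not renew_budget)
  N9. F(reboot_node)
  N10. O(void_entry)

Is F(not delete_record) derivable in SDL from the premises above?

Premise 3 is F(register_license), i.e. O(not register_license).
With premise 8, O(not register_license -> not renew_budget), the K-axiom yields O(not renew_budget).
The contrapositive of premise 4 (O(not lock_door -> renew_budget)) is O(not renew_budget -> lock_door), and O(not renew_budget) is already established, so O(lock_door).
Premise 5 is O(not retain_claim -> not lock_door); contrapositively O(lock_door -> retain_claim). Since O(lock_door) holds, K gives O(retain_claim).
Premise 2, O(encrypt_consent -> not retain_claim), contraposes to O(retain_claim -> not encrypt_consent); with O(retain_claim) we get O(not encrypt_consent).
Premise 1, O(not delete_record -> encrypt_consent), contraposes to O(not encrypt_consent -> delete_record); with O(not encrypt_consent) we get O(delete_record).
Premises 6, 7, 9, 10 do not contribute to this derivation.
So O(delete_record) holds, i.e. F(not delete_record). The claim follows.

Yes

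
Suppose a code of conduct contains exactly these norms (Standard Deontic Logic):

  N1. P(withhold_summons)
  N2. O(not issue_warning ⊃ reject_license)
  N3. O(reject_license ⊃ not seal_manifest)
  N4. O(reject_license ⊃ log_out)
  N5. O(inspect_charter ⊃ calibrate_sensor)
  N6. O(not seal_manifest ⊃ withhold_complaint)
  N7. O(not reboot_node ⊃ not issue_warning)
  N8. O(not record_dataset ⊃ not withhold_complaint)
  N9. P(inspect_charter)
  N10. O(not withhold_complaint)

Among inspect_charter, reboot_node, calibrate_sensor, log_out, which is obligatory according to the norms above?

Premise 10 gives O(not withhold_complaint).
Premise 6, O(not seal_manifest ⊃ withhold_complaint), contraposes to O(not withhold_complaint ⊃ seal_manifest); with O(not withhold_complaint) we get O(seal_manifest).
Premise 3, O(reject_license ⊃ not seal_manifest), contraposes to O(seal_manifest ⊃ not reject_license); with O(seal_manifest) we get O(not reject_license).
Premise 2 is O(not issue_warning ⊃ reject_license); contrapositively O(not reject_license ⊃ issue_warning). Since O(not reject_license) holds, K gives O(issue_warning).
Premise 7 is O(not reboot_node ⊃ not issue_warning); contrapositively O(issue_warning ⊃ reboot_node). Since O(issue_warning) holds, K gives O(reboot_node).
So O(reboot_node) holds — reboot_node is obligatory. None of the other listed options is made obligatory by any chain of premises.

reboot_node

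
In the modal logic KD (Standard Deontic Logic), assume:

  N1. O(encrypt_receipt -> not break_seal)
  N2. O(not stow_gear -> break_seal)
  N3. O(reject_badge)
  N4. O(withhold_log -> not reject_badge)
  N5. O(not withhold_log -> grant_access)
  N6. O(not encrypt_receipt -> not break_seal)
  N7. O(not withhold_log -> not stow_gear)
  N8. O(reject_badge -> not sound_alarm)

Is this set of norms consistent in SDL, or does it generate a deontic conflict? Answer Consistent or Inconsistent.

Premises 6 and 1 are O(not encrypt_receipt -> not break_seal) and O(encrypt_receipt -> not break_seal); every ideal world satisfies not encrypt_receipt or encrypt_receipt, so in either case not break_seal holds — hence O(not break_seal).
Premise 2 is O(not stow_gear -> break_seal); contrapositively O(not break_seal -> stow_gear). Since O(not break_seal) holds, K gives O(stow_gear).
Premise 7 is O(not withhold_log -> not stow_gear); contrapositively O(stow_gear -> withhold_log). Since O(stow_gear) holds, K gives O(withhold_log).
From O(withhold_log) and premise 4, O(withhold_log -> not reject_badge), we obtain O(not reject_badge).
However, premise 3 gives O(reject_badge).
We now have both O(not reject_badge) and O(reject_badge) — reject_badge is simultaneously obligatory and forbidden, violating the D-axiom.

Inconsistent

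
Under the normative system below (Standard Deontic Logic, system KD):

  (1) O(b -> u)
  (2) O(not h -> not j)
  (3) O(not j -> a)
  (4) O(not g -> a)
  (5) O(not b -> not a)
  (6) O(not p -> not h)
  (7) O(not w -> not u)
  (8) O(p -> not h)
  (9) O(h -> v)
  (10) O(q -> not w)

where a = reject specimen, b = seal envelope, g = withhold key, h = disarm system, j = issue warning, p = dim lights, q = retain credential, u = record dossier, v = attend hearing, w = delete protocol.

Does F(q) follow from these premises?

Yes

Premises 8 and 6 are O(p -> not h) and O(not p -> not h); every ideal world satisfies p or not p, so in either case not h holds — hence O(not h).
Premise 2 is O(not h -> not j); since O(not h), deontic closure gives O(not j).
Premise 3 is O(not j -> a); since O(not j), deontic closure gives O(a).
Premise 5, O(not b -> not a), contraposes to O(a -> b); with O(a) we get O(b).
From O(b) and premise 1, O(b -> u), we obtain O(u).
The contrapositive of premise 7 (O(not w -> not u)) is O(u -> w), and O(u) is already established, so O(w).
The contrapositive of premise 10 (O(q -> not w)) is O(w -> not q), and O(w) is already established, so O(not q).
Premises 4, 9 do not contribute to this derivation.
So O(not q) holds, i.e. F(q). The claim follows.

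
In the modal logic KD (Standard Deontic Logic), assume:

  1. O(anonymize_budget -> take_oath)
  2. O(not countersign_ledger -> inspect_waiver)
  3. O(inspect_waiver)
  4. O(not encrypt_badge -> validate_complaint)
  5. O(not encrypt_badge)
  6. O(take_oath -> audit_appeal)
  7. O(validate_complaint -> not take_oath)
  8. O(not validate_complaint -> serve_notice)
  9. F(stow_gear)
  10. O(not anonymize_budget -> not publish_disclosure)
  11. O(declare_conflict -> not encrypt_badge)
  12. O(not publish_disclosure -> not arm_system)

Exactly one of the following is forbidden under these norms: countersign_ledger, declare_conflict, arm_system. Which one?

arm_system

Premise 5 states O(not encrypt_badge) outright.
Applying K to premise 4 (O(not encrypt_badge -> validate_complaint)) and O(not encrypt_badge) yields O(validate_complaint).
Applying K to premise 7 (O(validate_complaint -> not take_oath)) and O(validate_complaint) yields O(not take_oath).
The contrapositive of premise 1 (O(anonymize_budget -> take_oath)) is O(not take_oath -> not anonymize_budget), and O(not take_oath) is already established, so O(not anonymize_budget).
Applying K to premise 10 (O(not anonymize_budget -> not publish_disclosure)) and O(not anonymize_budget) yields O(not publish_disclosure).
Applying K to premise 12 (O(not publish_disclosure -> not arm_system)) and O(not publish_disclosure) yields O(not arm_system).
So O(not arm_system) holds, i.e. arm_system is forbidden. None of the other listed options is forbidden under the premises.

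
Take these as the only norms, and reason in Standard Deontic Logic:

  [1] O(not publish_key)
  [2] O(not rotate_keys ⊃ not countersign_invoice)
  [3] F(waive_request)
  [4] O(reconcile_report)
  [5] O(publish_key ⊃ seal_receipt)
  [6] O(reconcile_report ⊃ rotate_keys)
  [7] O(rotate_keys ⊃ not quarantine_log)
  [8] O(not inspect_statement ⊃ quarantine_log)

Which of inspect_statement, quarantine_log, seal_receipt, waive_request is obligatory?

Premise 4 gives O(reconcile_report).
With premise 6, O(reconcile_report ⊃ rotate_keys), the K-axiom yields O(rotate_keys).
Premise 7 is O(rotate_keys ⊃ not quarantine_log); since O(rotate_keys), deontic closure gives O(not quarantine_log).
Premise 8, O(not inspect_statement ⊃ quarantine_log), contraposes to O(not quarantine_log ⊃ inspect_statement); with O(not quarantine_log) we get O(inspect_statement).
So O(inspect_statement) holds — inspect_statement is obligatory. None of the other listed options is made obligatory by any chain of premises.

inspect_statement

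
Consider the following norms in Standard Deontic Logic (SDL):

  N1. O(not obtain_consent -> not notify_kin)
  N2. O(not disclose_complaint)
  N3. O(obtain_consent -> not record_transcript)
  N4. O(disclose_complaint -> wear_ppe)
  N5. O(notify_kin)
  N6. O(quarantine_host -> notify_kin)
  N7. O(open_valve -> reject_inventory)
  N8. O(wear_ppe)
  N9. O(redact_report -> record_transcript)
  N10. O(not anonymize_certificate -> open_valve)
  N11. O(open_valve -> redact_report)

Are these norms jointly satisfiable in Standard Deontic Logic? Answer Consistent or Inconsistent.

Consistent

Premise 4 is O(disclose_complaint -> wear_ppe); even if O(wear_ppe) held, inferring O(disclose_complaint) would be affirming the consequent — invalid.
So O(disclose_complaint) is not derivable, and the apparent clash with O(not disclose_complaint) does not arise.
A world satisfying every obligation exists (e.g. anonymize_certificate=true, disclose_complaint=false, notify_kin=true, obtain_consent=true, open_valve=false, quarantine_host=false, record_transcript=false, redact_report=false, reject_inventory=false, wear_ppe=true); no atom is both obligatory and forbidden, so the set is consistent.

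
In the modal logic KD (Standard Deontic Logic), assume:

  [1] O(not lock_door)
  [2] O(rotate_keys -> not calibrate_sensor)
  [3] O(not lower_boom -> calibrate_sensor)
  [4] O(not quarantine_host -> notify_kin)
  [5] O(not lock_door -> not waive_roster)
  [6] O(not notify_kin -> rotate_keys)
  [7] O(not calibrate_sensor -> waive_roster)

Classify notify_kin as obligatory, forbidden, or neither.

Obligatory

From premise 1 we have O(not lock_door).
From O(not lock_door) and premise 5, O(not lock_door -> not waive_roster), we obtain O(not waive_roster).
Premise 7 is O(not calibrate_sensor -> waive_roster); contrapositively O(not waive_roster -> calibrate_sensor). Since O(not waive_roster) holds, K gives O(calibrate_sensor).
The contrapositive of premise 2 (O(rotate_keys -> not calibrate_sensor)) is O(calibrate_sensor -> not rotate_keys), and O(calibrate_sensor) is already established, so O(not rotate_keys).
The contrapositive of premise 6 (O(not notify_kin -> rotate_keys)) is O(not rotate_keys -> notify_kin), and O(not rotate_keys) is already established, so O(notify_kin).
Premises 3, 4 do not contribute to this derivation.
Hence notify_kin is obligatory.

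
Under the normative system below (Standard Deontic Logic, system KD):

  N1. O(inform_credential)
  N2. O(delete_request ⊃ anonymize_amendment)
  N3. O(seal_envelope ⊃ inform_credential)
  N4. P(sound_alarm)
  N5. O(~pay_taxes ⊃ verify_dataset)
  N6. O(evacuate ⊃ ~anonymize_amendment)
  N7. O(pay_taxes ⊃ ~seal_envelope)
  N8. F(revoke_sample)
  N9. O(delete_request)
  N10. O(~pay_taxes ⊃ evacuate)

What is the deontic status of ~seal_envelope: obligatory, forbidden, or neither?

Obligatory

From premise 9 we have O(delete_request).
Applying K to premise 2 (O(delete_request ⊃ anonymize_amendment)) and O(delete_request) yields O(anonymize_amendment).
Premise 6, O(evacuate ⊃ ~anonymize_amendment), contraposes to O(anonymize_amendment ⊃ ~evacuate); with O(anonymize_amendment) we get O(~evacuate).
The contrapositive of premise 10 (O(~pay_taxes ⊃ evacuate)) is O(~evacuate ⊃ pay_taxes), and O(~evacuate) is already established, so O(pay_taxes).
Premise 7 is O(pay_taxes ⊃ ~seal_envelope); since O(pay_taxes), deontic closure gives O(~seal_envelope).
Premises 1, 3, 4, 5, 8 do not contribute to this derivation.
Hence ~seal_envelope is obligatory.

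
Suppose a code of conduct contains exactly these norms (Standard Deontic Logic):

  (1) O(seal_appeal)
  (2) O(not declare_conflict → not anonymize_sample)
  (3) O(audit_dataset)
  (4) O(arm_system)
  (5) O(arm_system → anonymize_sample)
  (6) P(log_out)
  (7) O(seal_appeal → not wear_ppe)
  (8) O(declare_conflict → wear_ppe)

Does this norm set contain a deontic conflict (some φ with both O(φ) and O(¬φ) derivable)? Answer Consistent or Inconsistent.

From premise 4 we have O(arm_system).
With premise 5, O(arm_system → anonymize_sample), the K-axiom yields O(anonymize_sample).
The contrapositive of premise 2 (O(not declare_conflict → not anonymize_sample)) is O(anonymize_sample → declare_conflict), and O(anonymize_sample) is already established, so O(declare_conflict).
Premise 8 is O(declare_conflict → wear_ppe); since O(declare_conflict), deontic closure gives O(wear_ppe).
Premise 7 is O(seal_appeal → not wear_ppe); contrapositively O(wear_ppe → not seal_appeal). Since O(wear_ppe) holds, K gives O(not seal_appeal).
Yet premise 1 states O(seal_appeal).
We now have both O(not seal_appeal) and O(seal_appeal) — seal_appeal is simultaneously obligatory and forbidden, violating the D-axiom.

Inconsistent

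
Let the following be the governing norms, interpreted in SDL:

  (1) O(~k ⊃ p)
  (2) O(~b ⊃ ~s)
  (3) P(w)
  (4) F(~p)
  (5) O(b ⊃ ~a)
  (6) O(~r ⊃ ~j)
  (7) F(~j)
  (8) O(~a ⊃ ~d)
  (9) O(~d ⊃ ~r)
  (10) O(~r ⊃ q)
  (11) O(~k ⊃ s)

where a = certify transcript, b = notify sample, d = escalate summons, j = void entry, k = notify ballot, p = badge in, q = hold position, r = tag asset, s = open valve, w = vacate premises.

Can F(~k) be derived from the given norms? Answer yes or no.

Yes

Premise 7, F(~j), is equivalent to O(j).
The contrapositive of premise 6 (O(~r ⊃ ~j)) is O(j ⊃ r), and O(j) is already established, so O(r).
Premise 9 is O(~d ⊃ ~r); contrapositively O(r ⊃ d). Since O(r) holds, K gives O(d).
The contrapositive of premise 8 (O(~a ⊃ ~d)) is O(d ⊃ a), and O(d) is already established, so O(a).
Premise 5, O(b ⊃ ~a), contraposes to O(a ⊃ ~b); with O(a) we get O(~b).
Applying K to premise 2 (O(~b ⊃ ~s)) and O(~b) yields O(~s).
The contrapositive of premise 11 (O(~k ⊃ s)) is O(~s ⊃ k), and O(~s) is already established, so O(k).
Premises 1, 3, 4, 10 do not contribute to this derivation.
So O(k) holds, i.e. F(~k). The claim follows.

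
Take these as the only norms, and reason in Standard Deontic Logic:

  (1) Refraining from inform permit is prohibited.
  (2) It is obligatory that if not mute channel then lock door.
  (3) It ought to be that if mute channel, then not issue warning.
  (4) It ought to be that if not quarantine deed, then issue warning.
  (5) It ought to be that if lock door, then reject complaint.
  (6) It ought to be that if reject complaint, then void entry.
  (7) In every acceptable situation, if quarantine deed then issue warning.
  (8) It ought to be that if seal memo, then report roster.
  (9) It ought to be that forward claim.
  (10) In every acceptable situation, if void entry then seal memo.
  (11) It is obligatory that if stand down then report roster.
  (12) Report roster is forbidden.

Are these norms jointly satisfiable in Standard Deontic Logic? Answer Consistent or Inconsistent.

Inconsistent

Premises 4 and 7 are O(¬quarantine_deed → issue_warning) and O(quarantine_deed → issue_warning); every ideal world satisfies ¬quarantine_deed or quarantine_deed, so in either case issue_warning holds — hence O(issue_warning).
Premise 3 is O(mute_channel → ¬issue_warning); contrapositively O(issue_warning → ¬mute_channel). Since O(issue_warning) holds, K gives O(¬mute_channel).
From O(¬mute_channel) and premise 2, O(¬mute_channel → lock_door), we obtain O(lock_door).
From O(lock_door) and premise 5, O(lock_door → reject_complaint), we obtain O(reject_complaint).
Premise 6 is O(reject_complaint → void_entry); since O(reject_complaint), deontic closure gives O(void_entry).
From O(void_entry) and premise 10, O(void_entry → seal_memo), we obtain O(seal_memo).
Premise 8 is O(seal_memo → report_roster); since O(seal_memo), deontic closure gives O(report_roster).
However, F(report_roster) at premise 12 amounts to O(¬report_roster).
We now have both O(report_roster) and O(¬report_roster) — report_roster is simultaneously obligatory and forbidden, violating the D-axiom.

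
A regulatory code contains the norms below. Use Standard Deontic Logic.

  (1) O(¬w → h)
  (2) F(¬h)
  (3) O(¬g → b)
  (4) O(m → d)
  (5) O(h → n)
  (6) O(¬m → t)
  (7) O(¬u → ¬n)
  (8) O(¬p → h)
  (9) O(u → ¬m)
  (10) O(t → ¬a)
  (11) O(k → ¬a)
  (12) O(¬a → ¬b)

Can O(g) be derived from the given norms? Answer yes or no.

Premise 2, F(¬h), is equivalent to O(h).
With premise 5, O(h → n), the K-axiom yields O(n).
The contrapositive of premise 7 (O(¬u → ¬n)) is O(n → u), and O(n) is already established, so O(u).
From O(u) and premise 9, O(u → ¬m), we obtain O(¬m).
With premise 6, O(¬m → t), the K-axiom yields O(t).
Applying K to premise 10 (O(t → ¬a)) and O(t) yields O(¬a).
With premise 12, O(¬a → ¬b), the K-axiom yields O(¬b).
The contrapositive of premise 3 (O(¬g → b)) is O(¬b → g), and O(¬b) is already established, so O(g).
Premises 1, 4, 8, 11 do not contribute to this derivation.
So O(g) follows.

Yes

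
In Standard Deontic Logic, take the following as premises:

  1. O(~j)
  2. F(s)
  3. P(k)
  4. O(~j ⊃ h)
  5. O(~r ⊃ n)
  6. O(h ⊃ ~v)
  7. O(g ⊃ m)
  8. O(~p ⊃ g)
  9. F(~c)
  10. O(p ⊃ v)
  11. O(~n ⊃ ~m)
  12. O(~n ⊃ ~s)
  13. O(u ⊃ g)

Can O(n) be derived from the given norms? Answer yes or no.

Yes

From premise 1 we have O(~j).
From O(~j) and premise 4, O(~j ⊃ h), we obtain O(h).
With premise 6, O(h ⊃ ~v), the K-axiom yields O(~v).
Premise 10, O(p ⊃ v), contraposes to O(~v ⊃ ~p); with O(~v) we get O(~p).
From O(~p) and premise 8, O(~p ⊃ g), we obtain O(g).
With premise 7, O(g ⊃ m), the K-axiom yields O(m).
Premise 11 is O(~n ⊃ ~m); contrapositively O(m ⊃ n). Since O(m) holds, K gives O(n).
Premises 2, 3, 5, 9, 12, 13 do not contribute to this derivation.
So O(n) follows.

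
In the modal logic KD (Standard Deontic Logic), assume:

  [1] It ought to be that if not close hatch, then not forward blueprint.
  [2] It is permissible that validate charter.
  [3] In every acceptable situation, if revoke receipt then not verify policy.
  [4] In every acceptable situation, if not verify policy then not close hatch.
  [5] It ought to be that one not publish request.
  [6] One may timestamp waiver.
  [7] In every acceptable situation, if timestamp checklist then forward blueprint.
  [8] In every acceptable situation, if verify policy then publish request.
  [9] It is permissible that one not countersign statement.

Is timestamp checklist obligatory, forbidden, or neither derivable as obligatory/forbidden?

Premise 5 gives O(¬publish_request).
Premise 8, O(verify_policy → publish_request), contraposes to O(¬publish_request → ¬verify_policy); with O(¬publish_request) we get O(¬verify_policy).
From O(¬verify_policy) and premise 4, O(¬verify_policy → ¬close_hatch), we obtain O(¬close_hatch).
From O(¬close_hatch) and premise 1, O(¬close_hatch → ¬forward_blueprint), we obtain O(¬forward_blueprint).
Premise 7 is O(timestamp_checklist → forward_blueprint); contrapositively O(¬forward_blueprint → ¬timestamp_checklist). Since O(¬forward_blueprint) holds, K gives O(¬timestamp_checklist).
Premises 2, 3, 6, 9 do not contribute to this derivation.
Thus O(¬timestamp_checklist), which is F(timestamp_checklist): timestamp_checklist is forbidden.

Forbidden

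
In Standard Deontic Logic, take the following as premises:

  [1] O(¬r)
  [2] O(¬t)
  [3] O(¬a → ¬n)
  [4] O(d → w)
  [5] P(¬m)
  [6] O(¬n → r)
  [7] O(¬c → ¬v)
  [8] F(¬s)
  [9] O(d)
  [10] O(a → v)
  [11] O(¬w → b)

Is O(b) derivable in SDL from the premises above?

Premise 11 is O(¬w → b), but O(¬w) is not derivable from the premises, so it does not yield O(b).
No other premise forces O(b). An ideal world satisfying every premise can still have b false, so O(b) is not derivable.

No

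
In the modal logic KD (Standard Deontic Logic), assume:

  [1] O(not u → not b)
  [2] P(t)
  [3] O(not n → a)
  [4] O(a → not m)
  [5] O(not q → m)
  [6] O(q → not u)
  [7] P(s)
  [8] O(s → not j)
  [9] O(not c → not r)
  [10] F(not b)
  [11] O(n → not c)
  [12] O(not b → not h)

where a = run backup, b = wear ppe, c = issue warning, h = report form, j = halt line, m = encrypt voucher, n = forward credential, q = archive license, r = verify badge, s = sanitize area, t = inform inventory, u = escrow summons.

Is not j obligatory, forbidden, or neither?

Premise 8 is O(s → not j), but O(s) is not derivable from the premises (the permission P(s) asserts only not O(not s), not O(s)), so it does not yield O(not j).
No premise or chain of K-axiom applications forces O(not j), and none forces O(j). So not j is neither obligatory nor forbidden under these norms.

Neither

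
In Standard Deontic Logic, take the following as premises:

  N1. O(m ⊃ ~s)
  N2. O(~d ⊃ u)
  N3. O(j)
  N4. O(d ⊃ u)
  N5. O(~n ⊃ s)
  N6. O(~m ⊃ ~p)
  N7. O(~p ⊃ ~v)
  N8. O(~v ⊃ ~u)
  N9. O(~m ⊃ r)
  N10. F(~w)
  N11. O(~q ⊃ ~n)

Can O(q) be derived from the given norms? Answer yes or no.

Yes

By case analysis on ~d: premise 2 gives O(~d ⊃ u) and premise 4 gives O(d ⊃ u), so O(u) either way.
Premise 8 is O(~v ⊃ ~u); contrapositively O(u ⊃ v). Since O(u) holds, K gives O(v).
The contrapositive of premise 7 (O(~p ⊃ ~v)) is O(v ⊃ p), and O(v) is already established, so O(p).
Premise 6 is O(~m ⊃ ~p); contrapositively O(p ⊃ m). Since O(p) holds, K gives O(m).
With premise 1, O(m ⊃ ~s), the K-axiom yields O(~s).
The contrapositive of premise 5 (O(~n ⊃ s)) is O(~s ⊃ n), and O(~s) is already established, so O(n).
Premise 11 is O(~q ⊃ ~n); contrapositively O(n ⊃ q). Since O(n) holds, K gives O(q).
Premises 3, 9, 10 do not contribute to this derivation.
So O(q) follows.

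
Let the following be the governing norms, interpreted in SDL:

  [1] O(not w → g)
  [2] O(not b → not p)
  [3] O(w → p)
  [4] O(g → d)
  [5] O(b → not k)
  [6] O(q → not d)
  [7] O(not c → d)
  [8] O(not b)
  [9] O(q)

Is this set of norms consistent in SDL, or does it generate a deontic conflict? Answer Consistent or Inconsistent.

Premise 8 gives O(not b).
Applying K to premise 2 (O(not b → not p)) and O(not b) yields O(not p).
Premise 3 is O(w → p); contrapositively O(not p → not w). Since O(not p) holds, K gives O(not w).
From O(not w) and premise 1, O(not w → g), we obtain O(g).
Premise 4 is O(g → d); since O(g), deontic closure gives O(d).
The contrapositive of premise 6 (O(q → not d)) is O(d → not q), and O(d) is already established, so O(not q).
However, premise 9 gives O(q).
We now have both O(not q) and O(q) — q is simultaneously obligatory and forbidden, violating the D-axiom.

Inconsistent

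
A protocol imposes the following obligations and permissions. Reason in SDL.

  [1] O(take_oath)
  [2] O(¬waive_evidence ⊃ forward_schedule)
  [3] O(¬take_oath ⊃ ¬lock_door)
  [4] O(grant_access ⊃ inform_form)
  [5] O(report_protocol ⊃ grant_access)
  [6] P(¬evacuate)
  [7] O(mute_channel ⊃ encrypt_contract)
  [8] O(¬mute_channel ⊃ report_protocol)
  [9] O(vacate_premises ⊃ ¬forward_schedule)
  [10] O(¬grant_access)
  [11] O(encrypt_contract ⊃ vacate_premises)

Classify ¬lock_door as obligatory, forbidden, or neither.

Premise 3 is O(¬take_oath ⊃ ¬lock_door), but O(¬take_oath) is not derivable from the premises, so it does not yield O(¬lock_door).
No premise or chain of K-axiom applications forces O(¬lock_door), and none forces O(lock_door). So ¬lock_door is neither obligatory nor forbidden under these norms.

Neither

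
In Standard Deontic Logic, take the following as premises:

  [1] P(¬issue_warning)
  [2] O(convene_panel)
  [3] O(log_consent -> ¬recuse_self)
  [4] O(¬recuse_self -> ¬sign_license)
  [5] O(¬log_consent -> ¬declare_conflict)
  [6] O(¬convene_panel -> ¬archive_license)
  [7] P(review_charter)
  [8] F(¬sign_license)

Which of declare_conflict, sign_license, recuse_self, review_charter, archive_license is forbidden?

declare_conflict

Premise 8, F(¬sign_license), is equivalent to O(sign_license).
Premise 4 is O(¬recuse_self -> ¬sign_license); contrapositively O(sign_license -> recuse_self). Since O(sign_license) holds, K gives O(recuse_self).
Premise 3, O(log_consent -> ¬recuse_self), contraposes to O(recuse_self -> ¬log_consent); with O(recuse_self) we get O(¬log_consent).
Applying K to premise 5 (O(¬log_consent -> ¬declare_conflict)) and O(¬log_consent) yields O(¬declare_conflict).
So O(¬declare_conflict) holds, i.e. declare_conflict is forbidden. None of the other listed options is forbidden under the premises.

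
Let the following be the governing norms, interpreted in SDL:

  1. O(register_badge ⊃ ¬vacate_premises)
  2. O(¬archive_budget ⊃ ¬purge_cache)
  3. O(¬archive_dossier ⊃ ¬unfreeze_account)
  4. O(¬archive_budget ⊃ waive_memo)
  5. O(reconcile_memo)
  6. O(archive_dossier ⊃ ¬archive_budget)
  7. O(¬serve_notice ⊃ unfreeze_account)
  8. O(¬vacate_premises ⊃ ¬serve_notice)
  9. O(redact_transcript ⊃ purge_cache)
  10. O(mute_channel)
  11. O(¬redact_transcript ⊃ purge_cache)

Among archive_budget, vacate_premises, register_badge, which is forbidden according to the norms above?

Premises 9 and 11 cover both cases: O(redact_transcript ⊃ purge_cache) and O(¬redact_transcript ⊃ purge_cache). Since redact_transcript ∨ ¬redact_transcript is a tautology, O(purge_cache) follows.
Premise 2, O(¬archive_budget ⊃ ¬purge_cache), contraposes to O(purge_cache ⊃ archive_budget); with O(purge_cache) we get O(archive_budget).
Premise 6 is O(archive_dossier ⊃ ¬archive_budget); contrapositively O(archive_budget ⊃ ¬archive_dossier). Since O(archive_budget) holds, K gives O(¬archive_dossier).
From O(¬archive_dossier) and premise 3, O(¬archive_dossier ⊃ ¬unfreeze_account), we obtain O(¬unfreeze_account).
The contrapositive of premise 7 (O(¬serve_notice ⊃ unfreeze_account)) is O(¬unfreeze_account ⊃ serve_notice), and O(¬unfreeze_account) is already established, so O(serve_notice).
Premise 8 is O(¬vacate_premises ⊃ ¬serve_notice); contrapositively O(serve_notice ⊃ vacate_premises). Since O(serve_notice) holds, K gives O(vacate_premises).
Premise 1 is O(register_badge ⊃ ¬vacate_premises); contrapositively O(vacate_premises ⊃ ¬register_badge). Since O(vacate_premises) holds, K gives O(¬register_badge).
So O(¬register_badge) holds, i.e. register_badge is forbidden. None of the other listed options is forbidden under the premises.

register_badge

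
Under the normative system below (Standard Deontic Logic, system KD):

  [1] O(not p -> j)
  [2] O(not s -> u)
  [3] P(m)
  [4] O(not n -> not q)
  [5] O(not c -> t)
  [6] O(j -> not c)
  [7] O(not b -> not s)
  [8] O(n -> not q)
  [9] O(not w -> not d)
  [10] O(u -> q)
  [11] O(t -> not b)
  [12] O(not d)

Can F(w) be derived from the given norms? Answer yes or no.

Premise 9 is O(not w -> not d); even if O(not d) held, inferring O(not w) would be affirming the consequent — invalid.
No other premise forces O(not w). An ideal world satisfying every premise can still have w true, so F(w) is not derivable.

No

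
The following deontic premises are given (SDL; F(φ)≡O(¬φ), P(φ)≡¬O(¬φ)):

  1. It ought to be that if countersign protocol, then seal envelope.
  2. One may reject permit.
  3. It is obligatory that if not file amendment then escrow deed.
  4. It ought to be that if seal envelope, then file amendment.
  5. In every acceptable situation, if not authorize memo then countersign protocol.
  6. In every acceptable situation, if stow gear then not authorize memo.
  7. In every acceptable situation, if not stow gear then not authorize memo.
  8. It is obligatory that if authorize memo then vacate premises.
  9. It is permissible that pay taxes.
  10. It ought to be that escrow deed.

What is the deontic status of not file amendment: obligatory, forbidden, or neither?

Premises 6 and 7 are O(stow_gear → ¬authorize_memo) and O(¬stow_gear → ¬authorize_memo); every ideal world satisfies stow_gear or ¬stow_gear, so in either case ¬authorize_memo holds — hence O(¬authorize_memo).
Applying K to premise 5 (O(¬authorize_memo → countersign_protocol)) and O(¬authorize_memo) yields O(countersign_protocol).
Premise 1 is O(countersign_protocol → seal_envelope); since O(countersign_protocol), deontic closure gives O(seal_envelope).
Premise 4 is O(seal_envelope → file_amendment); since O(seal_envelope), deontic closure gives O(file_amendment).
Premises 2, 3, 8, 9, 10 do not contribute to this derivation.
Thus O(file_amendment), which is F(¬file_amendment): ¬file_amendment is forbidden.

Forbidden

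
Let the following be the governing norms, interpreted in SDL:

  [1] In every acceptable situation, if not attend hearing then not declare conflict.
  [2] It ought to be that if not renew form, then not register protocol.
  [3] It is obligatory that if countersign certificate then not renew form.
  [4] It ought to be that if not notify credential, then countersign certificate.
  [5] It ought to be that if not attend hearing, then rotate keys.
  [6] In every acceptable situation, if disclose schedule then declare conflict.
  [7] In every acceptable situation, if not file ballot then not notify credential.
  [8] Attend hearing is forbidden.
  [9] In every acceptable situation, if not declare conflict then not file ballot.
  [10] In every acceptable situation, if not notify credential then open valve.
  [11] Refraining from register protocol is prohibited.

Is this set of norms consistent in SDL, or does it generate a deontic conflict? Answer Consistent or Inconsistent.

Premise 11, F(¬register_protocol), is equivalent to O(register_protocol).
Premise 2 is O(¬renew_form → ¬register_protocol); contrapositively O(register_protocol → renew_form). Since O(register_protocol) holds, K gives O(renew_form).
The contrapositive of premise 3 (O(countersign_certificate → ¬renew_form)) is O(renew_form → ¬countersign_certificate), and O(renew_form) is already established, so O(¬countersign_certificate).
Premise 4 is O(¬notify_credential → countersign_certificate); contrapositively O(¬countersign_certificate → notify_credential). Since O(¬countersign_certificate) holds, K gives O(notify_credential).
Premise 7, O(¬file_ballot → ¬notify_credential), contraposes to O(notify_credential → file_ballot); with O(notify_credential) we get O(file_ballot).
Premise 9, O(¬declare_conflict → ¬file_ballot), contraposes to O(file_ballot → declare_conflict); with O(file_ballot) we get O(declare_conflict).
Premise 1 is O(¬attend_hearing → ¬declare_conflict); contrapositively O(declare_conflict → attend_hearing). Since O(declare_conflict) holds, K gives O(attend_hearing).
However, F(attend_hearing) at premise 8 amounts to O(¬attend_hearing).
We now have both O(attend_hearing) and O(¬attend_hearing) — attend_hearing is simultaneously obligatory and forbidden, violating the D-axiom.

Inconsistent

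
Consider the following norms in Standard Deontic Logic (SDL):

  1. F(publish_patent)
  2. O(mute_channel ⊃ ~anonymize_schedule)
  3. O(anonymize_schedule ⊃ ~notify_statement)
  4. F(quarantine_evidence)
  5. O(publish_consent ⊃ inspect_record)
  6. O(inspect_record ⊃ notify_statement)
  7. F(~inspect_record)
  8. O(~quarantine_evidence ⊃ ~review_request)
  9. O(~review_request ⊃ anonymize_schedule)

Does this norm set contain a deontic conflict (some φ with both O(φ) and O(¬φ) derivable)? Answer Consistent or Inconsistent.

F(~inspect_record) at premise 7 means O(inspect_record).
Applying K to premise 6 (O(inspect_record ⊃ notify_statement)) and O(inspect_record) yields O(notify_statement).
The contrapositive of premise 3 (O(anonymize_schedule ⊃ ~notify_statement)) is O(notify_statement ⊃ ~anonymize_schedule), and O(notify_statement) is already established, so O(~anonymize_schedule).
The contrapositive of premise 9 (O(~review_request ⊃ anonymize_schedule)) is O(~anonymize_schedule ⊃ review_request), and O(~anonymize_schedule) is already established, so O(review_request).
Premise 8, O(~quarantine_evidence ⊃ ~review_request), contraposes to O(review_request ⊃ quarantine_evidence); with O(review_request) we get O(quarantine_evidence).
But premise 4, F(quarantine_evidence), means O(~quarantine_evidence).
We now have both O(quarantine_evidence) and O(~quarantine_evidence) — quarantine_evidence is simultaneously obligatory and forbidden, violating the D-axiom.

Inconsistent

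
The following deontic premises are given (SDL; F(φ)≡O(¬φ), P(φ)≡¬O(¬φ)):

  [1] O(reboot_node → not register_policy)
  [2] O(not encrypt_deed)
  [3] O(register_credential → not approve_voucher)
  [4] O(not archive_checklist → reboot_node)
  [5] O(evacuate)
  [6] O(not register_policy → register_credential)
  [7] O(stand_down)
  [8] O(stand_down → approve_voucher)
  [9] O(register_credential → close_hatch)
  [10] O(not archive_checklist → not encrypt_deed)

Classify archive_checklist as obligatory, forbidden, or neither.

Obligatory

Premise 7 gives O(stand_down).
From O(stand_down) and premise 8, O(stand_down → approve_voucher), we obtain O(approve_voucher).
Premise 3 is O(register_credential → not approve_voucher); contrapositively O(approve_voucher → not register_credential). Since O(approve_voucher) holds, K gives O(not register_credential).
Premise 6, O(not register_policy → register_credential), contraposes to O(not register_credential → register_policy); with O(not register_credential) we get O(register_policy).
Premise 1, O(reboot_node → not register_policy), contraposes to O(register_policy → not reboot_node); with O(register_policy) we get O(not reboot_node).
Premise 4, O(not archive_checklist → reboot_node), contraposes to O(not reboot_node → archive_checklist); with O(not reboot_node) we get O(archive_checklist).
Premises 2, 5, 9, 10 do not contribute to this derivation.
Hence archive_checklist is obligatory.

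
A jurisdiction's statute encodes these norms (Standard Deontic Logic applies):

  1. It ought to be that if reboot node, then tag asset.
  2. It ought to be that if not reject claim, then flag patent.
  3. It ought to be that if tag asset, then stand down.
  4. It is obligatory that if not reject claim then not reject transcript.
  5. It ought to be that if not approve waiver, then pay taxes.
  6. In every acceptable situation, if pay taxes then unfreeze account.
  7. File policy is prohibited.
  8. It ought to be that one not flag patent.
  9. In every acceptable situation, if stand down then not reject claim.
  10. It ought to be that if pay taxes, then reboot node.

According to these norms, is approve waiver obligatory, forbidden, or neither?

Premise 8 states O(¬flag_patent) outright.
Premise 2, O(¬reject_claim → flag_patent), contraposes to O(¬flag_patent → reject_claim); with O(¬flag_patent) we get O(reject_claim).
Premise 9 is O(stand_down → ¬reject_claim); contrapositively O(reject_claim → ¬stand_down). Since O(reject_claim) holds, K gives O(¬stand_down).
Premise 3 is O(tag_asset → stand_down); contrapositively O(¬stand_down → ¬tag_asset). Since O(¬stand_down) holds, K gives O(¬tag_asset).
Premise 1, O(reboot_node → tag_asset), contraposes to O(¬tag_asset → ¬reboot_node); with O(¬tag_asset) we get O(¬reboot_node).
Premise 10 is O(pay_taxes → reboot_node); contrapositively O(¬reboot_node → ¬pay_taxes). Since O(¬reboot_node) holds, K gives O(¬pay_taxes).
The contrapositive of premise 5 (O(¬approve_waiver → pay_taxes)) is O(¬pay_taxes → approve_waiver), and O(¬pay_taxes) is already established, so O(approve_waiver).
Premises 4, 6, 7 do not contribute to this derivation.
Hence approve_waiver is obligatory.

Obligatory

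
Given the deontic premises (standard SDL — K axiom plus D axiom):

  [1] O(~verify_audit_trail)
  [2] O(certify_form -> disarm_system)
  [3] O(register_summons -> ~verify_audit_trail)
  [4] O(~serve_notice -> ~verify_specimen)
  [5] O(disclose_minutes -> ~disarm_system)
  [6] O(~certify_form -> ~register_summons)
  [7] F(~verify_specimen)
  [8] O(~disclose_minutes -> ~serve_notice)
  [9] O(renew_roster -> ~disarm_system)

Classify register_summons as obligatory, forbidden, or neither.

Premise 7 is F(~verify_specimen), i.e. O(verify_specimen).
Premise 4 is O(~serve_notice -> ~verify_specimen); contrapositively O(verify_specimen -> serve_notice). Since O(verify_specimen) holds, K gives O(serve_notice).
The contrapositive of premise 8 (O(~disclose_minutes -> ~serve_notice)) is O(serve_notice -> disclose_minutes), and O(serve_notice) is already established, so O(disclose_minutes).
Premise 5 is O(disclose_minutes -> ~disarm_system); since O(disclose_minutes), deontic closure gives O(~disarm_system).
Premise 2, O(certify_form -> disarm_system), contraposes to O(~disarm_system -> ~certify_form); with O(~disarm_system) we get O(~certify_form).
With premise 6, O(~certify_form -> ~register_summons), the K-axiom yields O(~register_summons).
Premises 1, 3, 9 do not contribute to this derivation.
Thus O(~register_summons), which is F(register_summons): register_summons is forbidden.

Forbidden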